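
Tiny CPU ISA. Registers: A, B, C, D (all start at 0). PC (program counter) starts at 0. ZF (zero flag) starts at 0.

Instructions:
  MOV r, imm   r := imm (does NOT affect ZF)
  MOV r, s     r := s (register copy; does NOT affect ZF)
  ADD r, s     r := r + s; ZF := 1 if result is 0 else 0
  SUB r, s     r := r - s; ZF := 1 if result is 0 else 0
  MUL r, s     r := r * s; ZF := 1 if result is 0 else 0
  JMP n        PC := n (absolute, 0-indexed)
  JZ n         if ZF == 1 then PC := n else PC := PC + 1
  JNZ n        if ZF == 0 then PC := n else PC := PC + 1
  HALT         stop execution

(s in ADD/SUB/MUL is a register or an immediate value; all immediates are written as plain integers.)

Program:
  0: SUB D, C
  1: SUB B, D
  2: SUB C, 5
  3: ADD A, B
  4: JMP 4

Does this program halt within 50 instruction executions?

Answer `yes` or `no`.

Answer: no

Derivation:
Step 1: PC=0 exec 'SUB D, C'. After: A=0 B=0 C=0 D=0 ZF=1 PC=1
Step 2: PC=1 exec 'SUB B, D'. After: A=0 B=0 C=0 D=0 ZF=1 PC=2
Step 3: PC=2 exec 'SUB C, 5'. After: A=0 B=0 C=-5 D=0 ZF=0 PC=3
Step 4: PC=3 exec 'ADD A, B'. After: A=0 B=0 C=-5 D=0 ZF=1 PC=4
Step 5: PC=4 exec 'JMP 4'. After: A=0 B=0 C=-5 D=0 ZF=1 PC=4
State after step 5 equals state after step 4: the program is in a cycle of length 1 and will never halt.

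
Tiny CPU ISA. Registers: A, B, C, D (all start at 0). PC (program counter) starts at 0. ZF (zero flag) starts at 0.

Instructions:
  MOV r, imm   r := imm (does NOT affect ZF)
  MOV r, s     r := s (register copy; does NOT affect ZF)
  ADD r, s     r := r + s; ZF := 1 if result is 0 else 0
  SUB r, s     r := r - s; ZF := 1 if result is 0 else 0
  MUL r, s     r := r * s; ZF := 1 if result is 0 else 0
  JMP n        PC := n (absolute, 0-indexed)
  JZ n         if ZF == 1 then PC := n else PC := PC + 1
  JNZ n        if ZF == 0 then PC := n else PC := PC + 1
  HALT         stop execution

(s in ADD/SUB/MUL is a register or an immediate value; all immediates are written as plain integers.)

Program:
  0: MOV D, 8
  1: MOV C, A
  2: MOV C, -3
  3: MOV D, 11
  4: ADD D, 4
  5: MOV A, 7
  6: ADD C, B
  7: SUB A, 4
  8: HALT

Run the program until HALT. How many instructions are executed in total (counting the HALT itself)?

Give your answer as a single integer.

Answer: 9

Derivation:
Step 1: PC=0 exec 'MOV D, 8'. After: A=0 B=0 C=0 D=8 ZF=0 PC=1
Step 2: PC=1 exec 'MOV C, A'. After: A=0 B=0 C=0 D=8 ZF=0 PC=2
Step 3: PC=2 exec 'MOV C, -3'. After: A=0 B=0 C=-3 D=8 ZF=0 PC=3
Step 4: PC=3 exec 'MOV D, 11'. After: A=0 B=0 C=-3 D=11 ZF=0 PC=4
Step 5: PC=4 exec 'ADD D, 4'. After: A=0 B=0 C=-3 D=15 ZF=0 PC=5
Step 6: PC=5 exec 'MOV A, 7'. After: A=7 B=0 C=-3 D=15 ZF=0 PC=6
Step 7: PC=6 exec 'ADD C, B'. After: A=7 B=0 C=-3 D=15 ZF=0 PC=7
Step 8: PC=7 exec 'SUB A, 4'. After: A=3 B=0 C=-3 D=15 ZF=0 PC=8
Step 9: PC=8 exec 'HALT'. After: A=3 B=0 C=-3 D=15 ZF=0 PC=8 HALTED
Total instructions executed: 9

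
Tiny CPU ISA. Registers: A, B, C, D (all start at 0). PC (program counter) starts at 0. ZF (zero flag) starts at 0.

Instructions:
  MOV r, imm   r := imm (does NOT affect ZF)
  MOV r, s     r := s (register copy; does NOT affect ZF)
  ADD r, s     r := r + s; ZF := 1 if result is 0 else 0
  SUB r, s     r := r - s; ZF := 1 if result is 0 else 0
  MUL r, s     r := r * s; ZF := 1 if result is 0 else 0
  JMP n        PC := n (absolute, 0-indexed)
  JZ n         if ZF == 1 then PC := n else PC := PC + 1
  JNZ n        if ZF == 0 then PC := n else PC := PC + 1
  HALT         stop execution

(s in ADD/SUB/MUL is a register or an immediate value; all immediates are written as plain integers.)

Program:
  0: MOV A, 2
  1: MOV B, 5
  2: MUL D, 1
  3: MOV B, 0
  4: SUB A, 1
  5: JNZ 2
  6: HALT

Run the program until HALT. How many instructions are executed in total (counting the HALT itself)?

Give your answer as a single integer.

Step 1: PC=0 exec 'MOV A, 2'. After: A=2 B=0 C=0 D=0 ZF=0 PC=1
Step 2: PC=1 exec 'MOV B, 5'. After: A=2 B=5 C=0 D=0 ZF=0 PC=2
Step 3: PC=2 exec 'MUL D, 1'. After: A=2 B=5 C=0 D=0 ZF=1 PC=3
Step 4: PC=3 exec 'MOV B, 0'. After: A=2 B=0 C=0 D=0 ZF=1 PC=4
Step 5: PC=4 exec 'SUB A, 1'. After: A=1 B=0 C=0 D=0 ZF=0 PC=5
Step 6: PC=5 exec 'JNZ 2'. After: A=1 B=0 C=0 D=0 ZF=0 PC=2
Step 7: PC=2 exec 'MUL D, 1'. After: A=1 B=0 C=0 D=0 ZF=1 PC=3
Step 8: PC=3 exec 'MOV B, 0'. After: A=1 B=0 C=0 D=0 ZF=1 PC=4
Step 9: PC=4 exec 'SUB A, 1'. After: A=0 B=0 C=0 D=0 ZF=1 PC=5
Step 10: PC=5 exec 'JNZ 2'. After: A=0 B=0 C=0 D=0 ZF=1 PC=6
Step 11: PC=6 exec 'HALT'. After: A=0 B=0 C=0 D=0 ZF=1 PC=6 HALTED
Total instructions executed: 11

Answer: 11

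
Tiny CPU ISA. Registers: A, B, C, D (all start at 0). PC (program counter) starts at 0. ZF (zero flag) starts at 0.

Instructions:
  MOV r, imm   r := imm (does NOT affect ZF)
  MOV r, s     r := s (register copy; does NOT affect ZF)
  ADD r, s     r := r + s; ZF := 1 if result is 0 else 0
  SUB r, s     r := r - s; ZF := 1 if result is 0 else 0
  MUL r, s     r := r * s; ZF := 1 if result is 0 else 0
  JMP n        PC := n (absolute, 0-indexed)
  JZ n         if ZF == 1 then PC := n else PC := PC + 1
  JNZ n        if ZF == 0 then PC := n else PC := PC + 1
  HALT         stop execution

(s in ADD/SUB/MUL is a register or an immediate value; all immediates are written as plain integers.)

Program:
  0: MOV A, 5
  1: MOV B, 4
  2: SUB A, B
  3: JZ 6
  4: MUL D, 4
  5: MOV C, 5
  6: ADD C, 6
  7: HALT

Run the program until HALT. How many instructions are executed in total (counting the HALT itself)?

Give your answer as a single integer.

Answer: 8

Derivation:
Step 1: PC=0 exec 'MOV A, 5'. After: A=5 B=0 C=0 D=0 ZF=0 PC=1
Step 2: PC=1 exec 'MOV B, 4'. After: A=5 B=4 C=0 D=0 ZF=0 PC=2
Step 3: PC=2 exec 'SUB A, B'. After: A=1 B=4 C=0 D=0 ZF=0 PC=3
Step 4: PC=3 exec 'JZ 6'. After: A=1 B=4 C=0 D=0 ZF=0 PC=4
Step 5: PC=4 exec 'MUL D, 4'. After: A=1 B=4 C=0 D=0 ZF=1 PC=5
Step 6: PC=5 exec 'MOV C, 5'. After: A=1 B=4 C=5 D=0 ZF=1 PC=6
Step 7: PC=6 exec 'ADD C, 6'. After: A=1 B=4 C=11 D=0 ZF=0 PC=7
Step 8: PC=7 exec 'HALT'. After: A=1 B=4 C=11 D=0 ZF=0 PC=7 HALTED
Total instructions executed: 8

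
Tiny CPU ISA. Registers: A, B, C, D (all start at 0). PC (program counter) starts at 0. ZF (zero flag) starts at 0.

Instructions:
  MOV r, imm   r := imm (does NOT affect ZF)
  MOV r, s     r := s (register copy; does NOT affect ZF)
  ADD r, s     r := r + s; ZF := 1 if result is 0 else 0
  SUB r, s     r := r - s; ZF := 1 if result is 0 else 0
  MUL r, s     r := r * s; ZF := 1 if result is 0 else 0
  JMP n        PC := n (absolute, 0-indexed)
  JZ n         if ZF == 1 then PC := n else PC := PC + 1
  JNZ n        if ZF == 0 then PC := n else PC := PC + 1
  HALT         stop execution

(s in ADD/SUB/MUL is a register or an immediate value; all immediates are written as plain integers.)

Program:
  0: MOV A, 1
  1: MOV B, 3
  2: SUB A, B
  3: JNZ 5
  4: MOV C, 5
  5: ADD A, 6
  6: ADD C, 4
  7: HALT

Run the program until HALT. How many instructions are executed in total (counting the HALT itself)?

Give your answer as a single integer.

Step 1: PC=0 exec 'MOV A, 1'. After: A=1 B=0 C=0 D=0 ZF=0 PC=1
Step 2: PC=1 exec 'MOV B, 3'. After: A=1 B=3 C=0 D=0 ZF=0 PC=2
Step 3: PC=2 exec 'SUB A, B'. After: A=-2 B=3 C=0 D=0 ZF=0 PC=3
Step 4: PC=3 exec 'JNZ 5'. After: A=-2 B=3 C=0 D=0 ZF=0 PC=5
Step 5: PC=5 exec 'ADD A, 6'. After: A=4 B=3 C=0 D=0 ZF=0 PC=6
Step 6: PC=6 exec 'ADD C, 4'. After: A=4 B=3 C=4 D=0 ZF=0 PC=7
Step 7: PC=7 exec 'HALT'. After: A=4 B=3 C=4 D=0 ZF=0 PC=7 HALTED
Total instructions executed: 7

Answer: 7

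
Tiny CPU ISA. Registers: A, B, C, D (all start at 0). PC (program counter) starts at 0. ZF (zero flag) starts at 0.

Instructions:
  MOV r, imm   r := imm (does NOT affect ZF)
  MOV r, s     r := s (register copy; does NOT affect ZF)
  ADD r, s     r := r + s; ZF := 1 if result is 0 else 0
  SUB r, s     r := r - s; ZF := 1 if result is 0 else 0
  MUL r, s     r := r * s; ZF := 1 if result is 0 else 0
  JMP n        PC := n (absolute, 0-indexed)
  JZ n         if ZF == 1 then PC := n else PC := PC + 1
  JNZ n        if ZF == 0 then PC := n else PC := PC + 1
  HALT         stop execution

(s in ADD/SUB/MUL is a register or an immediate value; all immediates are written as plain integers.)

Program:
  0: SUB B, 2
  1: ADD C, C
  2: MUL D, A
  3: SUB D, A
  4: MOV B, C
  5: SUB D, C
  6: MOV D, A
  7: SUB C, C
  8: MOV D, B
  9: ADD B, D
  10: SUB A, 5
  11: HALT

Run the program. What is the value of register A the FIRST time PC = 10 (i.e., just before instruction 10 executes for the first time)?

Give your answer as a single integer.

Step 1: PC=0 exec 'SUB B, 2'. After: A=0 B=-2 C=0 D=0 ZF=0 PC=1
Step 2: PC=1 exec 'ADD C, C'. After: A=0 B=-2 C=0 D=0 ZF=1 PC=2
Step 3: PC=2 exec 'MUL D, A'. After: A=0 B=-2 C=0 D=0 ZF=1 PC=3
Step 4: PC=3 exec 'SUB D, A'. After: A=0 B=-2 C=0 D=0 ZF=1 PC=4
Step 5: PC=4 exec 'MOV B, C'. After: A=0 B=0 C=0 D=0 ZF=1 PC=5
Step 6: PC=5 exec 'SUB D, C'. After: A=0 B=0 C=0 D=0 ZF=1 PC=6
Step 7: PC=6 exec 'MOV D, A'. After: A=0 B=0 C=0 D=0 ZF=1 PC=7
Step 8: PC=7 exec 'SUB C, C'. After: A=0 B=0 C=0 D=0 ZF=1 PC=8
Step 9: PC=8 exec 'MOV D, B'. After: A=0 B=0 C=0 D=0 ZF=1 PC=9
Step 10: PC=9 exec 'ADD B, D'. After: A=0 B=0 C=0 D=0 ZF=1 PC=10
First time PC=10: A=0

0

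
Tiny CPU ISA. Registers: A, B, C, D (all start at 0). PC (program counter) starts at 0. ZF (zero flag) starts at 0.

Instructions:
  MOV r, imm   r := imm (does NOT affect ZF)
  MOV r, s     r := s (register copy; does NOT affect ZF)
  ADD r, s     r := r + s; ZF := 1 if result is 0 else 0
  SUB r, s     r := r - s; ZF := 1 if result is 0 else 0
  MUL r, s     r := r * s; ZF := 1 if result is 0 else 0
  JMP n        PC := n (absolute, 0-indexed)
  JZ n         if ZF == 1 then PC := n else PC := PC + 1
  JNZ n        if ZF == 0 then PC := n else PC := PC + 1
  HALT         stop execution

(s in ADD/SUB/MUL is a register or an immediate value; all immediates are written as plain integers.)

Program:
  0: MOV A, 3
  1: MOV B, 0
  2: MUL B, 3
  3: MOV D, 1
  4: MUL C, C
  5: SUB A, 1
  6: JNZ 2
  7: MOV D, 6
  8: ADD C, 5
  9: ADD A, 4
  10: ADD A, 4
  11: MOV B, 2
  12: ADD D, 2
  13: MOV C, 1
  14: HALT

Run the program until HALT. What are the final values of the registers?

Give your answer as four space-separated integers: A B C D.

Answer: 8 2 1 8

Derivation:
Step 1: PC=0 exec 'MOV A, 3'. After: A=3 B=0 C=0 D=0 ZF=0 PC=1
Step 2: PC=1 exec 'MOV B, 0'. After: A=3 B=0 C=0 D=0 ZF=0 PC=2
Step 3: PC=2 exec 'MUL B, 3'. After: A=3 B=0 C=0 D=0 ZF=1 PC=3
Step 4: PC=3 exec 'MOV D, 1'. After: A=3 B=0 C=0 D=1 ZF=1 PC=4
Step 5: PC=4 exec 'MUL C, C'. After: A=3 B=0 C=0 D=1 ZF=1 PC=5
Step 6: PC=5 exec 'SUB A, 1'. After: A=2 B=0 C=0 D=1 ZF=0 PC=6
Step 7: PC=6 exec 'JNZ 2'. After: A=2 B=0 C=0 D=1 ZF=0 PC=2
Step 8: PC=2 exec 'MUL B, 3'. After: A=2 B=0 C=0 D=1 ZF=1 PC=3
Step 9: PC=3 exec 'MOV D, 1'. After: A=2 B=0 C=0 D=1 ZF=1 PC=4
Step 10: PC=4 exec 'MUL C, C'. After: A=2 B=0 C=0 D=1 ZF=1 PC=5
Step 11: PC=5 exec 'SUB A, 1'. After: A=1 B=0 C=0 D=1 ZF=0 PC=6
Step 12: PC=6 exec 'JNZ 2'. After: A=1 B=0 C=0 D=1 ZF=0 PC=2
Step 13: PC=2 exec 'MUL B, 3'. After: A=1 B=0 C=0 D=1 ZF=1 PC=3
Step 14: PC=3 exec 'MOV D, 1'. After: A=1 B=0 C=0 D=1 ZF=1 PC=4
Step 15: PC=4 exec 'MUL C, C'. After: A=1 B=0 C=0 D=1 ZF=1 PC=5
Step 16: PC=5 exec 'SUB A, 1'. After: A=0 B=0 C=0 D=1 ZF=1 PC=6
Step 17: PC=6 exec 'JNZ 2'. After: A=0 B=0 C=0 D=1 ZF=1 PC=7
Step 18: PC=7 exec 'MOV D, 6'. After: A=0 B=0 C=0 D=6 ZF=1 PC=8
Step 19: PC=8 exec 'ADD C, 5'. After: A=0 B=0 C=5 D=6 ZF=0 PC=9
Step 20: PC=9 exec 'ADD A, 4'. After: A=4 B=0 C=5 D=6 ZF=0 PC=10
Step 21: PC=10 exec 'ADD A, 4'. After: A=8 B=0 C=5 D=6 ZF=0 PC=11
Step 22: PC=11 exec 'MOV B, 2'. After: A=8 B=2 C=5 D=6 ZF=0 PC=12
Step 23: PC=12 exec 'ADD D, 2'. After: A=8 B=2 C=5 D=8 ZF=0 PC=13
Step 24: PC=13 exec 'MOV C, 1'. After: A=8 B=2 C=1 D=8 ZF=0 PC=14
Step 25: PC=14 exec 'HALT'. After: A=8 B=2 C=1 D=8 ZF=0 PC=14 HALTED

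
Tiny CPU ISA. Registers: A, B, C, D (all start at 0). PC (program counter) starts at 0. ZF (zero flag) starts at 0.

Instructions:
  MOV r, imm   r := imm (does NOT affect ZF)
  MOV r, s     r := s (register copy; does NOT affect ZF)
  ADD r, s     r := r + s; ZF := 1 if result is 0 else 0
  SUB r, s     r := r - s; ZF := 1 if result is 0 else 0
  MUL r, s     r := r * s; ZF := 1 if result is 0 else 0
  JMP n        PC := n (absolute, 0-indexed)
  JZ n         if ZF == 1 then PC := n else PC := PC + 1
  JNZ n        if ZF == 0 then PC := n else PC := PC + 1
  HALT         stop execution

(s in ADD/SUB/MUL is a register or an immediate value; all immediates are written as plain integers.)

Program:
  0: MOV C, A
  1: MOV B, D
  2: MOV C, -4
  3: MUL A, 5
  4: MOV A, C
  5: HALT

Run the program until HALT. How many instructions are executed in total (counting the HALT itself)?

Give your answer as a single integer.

Answer: 6

Derivation:
Step 1: PC=0 exec 'MOV C, A'. After: A=0 B=0 C=0 D=0 ZF=0 PC=1
Step 2: PC=1 exec 'MOV B, D'. After: A=0 B=0 C=0 D=0 ZF=0 PC=2
Step 3: PC=2 exec 'MOV C, -4'. After: A=0 B=0 C=-4 D=0 ZF=0 PC=3
Step 4: PC=3 exec 'MUL A, 5'. After: A=0 B=0 C=-4 D=0 ZF=1 PC=4
Step 5: PC=4 exec 'MOV A, C'. After: A=-4 B=0 C=-4 D=0 ZF=1 PC=5
Step 6: PC=5 exec 'HALT'. After: A=-4 B=0 C=-4 D=0 ZF=1 PC=5 HALTED
Total instructions executed: 6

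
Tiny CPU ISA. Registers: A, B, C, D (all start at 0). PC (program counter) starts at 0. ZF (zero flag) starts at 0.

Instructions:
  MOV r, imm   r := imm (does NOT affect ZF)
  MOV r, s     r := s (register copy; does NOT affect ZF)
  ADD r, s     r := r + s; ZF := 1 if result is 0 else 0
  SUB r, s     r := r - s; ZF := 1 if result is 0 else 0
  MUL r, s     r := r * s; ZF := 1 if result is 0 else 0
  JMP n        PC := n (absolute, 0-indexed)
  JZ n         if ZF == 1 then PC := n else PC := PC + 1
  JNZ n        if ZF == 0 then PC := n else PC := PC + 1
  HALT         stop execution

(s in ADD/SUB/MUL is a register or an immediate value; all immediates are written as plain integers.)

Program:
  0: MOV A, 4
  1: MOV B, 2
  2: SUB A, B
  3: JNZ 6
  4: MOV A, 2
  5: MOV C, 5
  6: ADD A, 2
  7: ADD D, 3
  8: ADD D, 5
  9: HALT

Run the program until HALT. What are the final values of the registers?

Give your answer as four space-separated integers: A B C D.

Answer: 4 2 0 8

Derivation:
Step 1: PC=0 exec 'MOV A, 4'. After: A=4 B=0 C=0 D=0 ZF=0 PC=1
Step 2: PC=1 exec 'MOV B, 2'. After: A=4 B=2 C=0 D=0 ZF=0 PC=2
Step 3: PC=2 exec 'SUB A, B'. After: A=2 B=2 C=0 D=0 ZF=0 PC=3
Step 4: PC=3 exec 'JNZ 6'. After: A=2 B=2 C=0 D=0 ZF=0 PC=6
Step 5: PC=6 exec 'ADD A, 2'. After: A=4 B=2 C=0 D=0 ZF=0 PC=7
Step 6: PC=7 exec 'ADD D, 3'. After: A=4 B=2 C=0 D=3 ZF=0 PC=8
Step 7: PC=8 exec 'ADD D, 5'. After: A=4 B=2 C=0 D=8 ZF=0 PC=9
Step 8: PC=9 exec 'HALT'. After: A=4 B=2 C=0 D=8 ZF=0 PC=9 HALTED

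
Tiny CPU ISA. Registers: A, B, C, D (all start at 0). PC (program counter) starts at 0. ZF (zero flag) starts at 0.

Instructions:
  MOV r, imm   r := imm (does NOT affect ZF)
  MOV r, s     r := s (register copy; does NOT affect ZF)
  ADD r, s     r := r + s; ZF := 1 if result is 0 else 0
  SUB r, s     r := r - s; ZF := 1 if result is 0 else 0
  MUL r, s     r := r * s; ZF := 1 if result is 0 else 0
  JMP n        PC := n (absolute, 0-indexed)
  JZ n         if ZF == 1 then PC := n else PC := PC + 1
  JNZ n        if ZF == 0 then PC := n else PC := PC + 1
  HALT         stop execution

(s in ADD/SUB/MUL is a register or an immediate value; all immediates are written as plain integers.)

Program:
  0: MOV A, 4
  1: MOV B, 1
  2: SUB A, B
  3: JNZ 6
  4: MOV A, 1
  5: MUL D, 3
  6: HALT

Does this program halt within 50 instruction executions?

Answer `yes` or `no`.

Step 1: PC=0 exec 'MOV A, 4'. After: A=4 B=0 C=0 D=0 ZF=0 PC=1
Step 2: PC=1 exec 'MOV B, 1'. After: A=4 B=1 C=0 D=0 ZF=0 PC=2
Step 3: PC=2 exec 'SUB A, B'. After: A=3 B=1 C=0 D=0 ZF=0 PC=3
Step 4: PC=3 exec 'JNZ 6'. After: A=3 B=1 C=0 D=0 ZF=0 PC=6
Step 5: PC=6 exec 'HALT'. After: A=3 B=1 C=0 D=0 ZF=0 PC=6 HALTED

Answer: yes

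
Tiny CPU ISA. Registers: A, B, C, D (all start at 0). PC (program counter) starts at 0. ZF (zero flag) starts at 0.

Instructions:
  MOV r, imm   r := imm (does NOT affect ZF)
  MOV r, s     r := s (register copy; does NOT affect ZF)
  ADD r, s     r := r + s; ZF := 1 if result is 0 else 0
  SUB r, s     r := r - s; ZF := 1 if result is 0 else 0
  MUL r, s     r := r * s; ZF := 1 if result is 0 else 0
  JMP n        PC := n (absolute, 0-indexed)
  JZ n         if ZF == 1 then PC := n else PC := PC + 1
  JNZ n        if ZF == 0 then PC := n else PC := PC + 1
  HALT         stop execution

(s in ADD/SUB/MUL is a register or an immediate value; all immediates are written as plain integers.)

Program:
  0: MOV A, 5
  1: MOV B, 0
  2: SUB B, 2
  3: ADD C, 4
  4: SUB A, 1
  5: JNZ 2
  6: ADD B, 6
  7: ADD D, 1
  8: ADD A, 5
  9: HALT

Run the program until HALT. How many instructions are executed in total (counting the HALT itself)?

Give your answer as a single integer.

Step 1: PC=0 exec 'MOV A, 5'. After: A=5 B=0 C=0 D=0 ZF=0 PC=1
Step 2: PC=1 exec 'MOV B, 0'. After: A=5 B=0 C=0 D=0 ZF=0 PC=2
Step 3: PC=2 exec 'SUB B, 2'. After: A=5 B=-2 C=0 D=0 ZF=0 PC=3
Step 4: PC=3 exec 'ADD C, 4'. After: A=5 B=-2 C=4 D=0 ZF=0 PC=4
Step 5: PC=4 exec 'SUB A, 1'. After: A=4 B=-2 C=4 D=0 ZF=0 PC=5
Step 6: PC=5 exec 'JNZ 2'. After: A=4 B=-2 C=4 D=0 ZF=0 PC=2
Step 7: PC=2 exec 'SUB B, 2'. After: A=4 B=-4 C=4 D=0 ZF=0 PC=3
Step 8: PC=3 exec 'ADD C, 4'. After: A=4 B=-4 C=8 D=0 ZF=0 PC=4
Step 9: PC=4 exec 'SUB A, 1'. After: A=3 B=-4 C=8 D=0 ZF=0 PC=5
Step 10: PC=5 exec 'JNZ 2'. After: A=3 B=-4 C=8 D=0 ZF=0 PC=2
Step 11: PC=2 exec 'SUB B, 2'. After: A=3 B=-6 C=8 D=0 ZF=0 PC=3
Step 12: PC=3 exec 'ADD C, 4'. After: A=3 B=-6 C=12 D=0 ZF=0 PC=4
Step 13: PC=4 exec 'SUB A, 1'. After: A=2 B=-6 C=12 D=0 ZF=0 PC=5
Step 14: PC=5 exec 'JNZ 2'. After: A=2 B=-6 C=12 D=0 ZF=0 PC=2
Step 15: PC=2 exec 'SUB B, 2'. After: A=2 B=-8 C=12 D=0 ZF=0 PC=3
Step 16: PC=3 exec 'ADD C, 4'. After: A=2 B=-8 C=16 D=0 ZF=0 PC=4
Step 17: PC=4 exec 'SUB A, 1'. After: A=1 B=-8 C=16 D=0 ZF=0 PC=5
Step 18: PC=5 exec 'JNZ 2'. After: A=1 B=-8 C=16 D=0 ZF=0 PC=2
Step 19: PC=2 exec 'SUB B, 2'. After: A=1 B=-10 C=16 D=0 ZF=0 PC=3
Step 20: PC=3 exec 'ADD C, 4'. After: A=1 B=-10 C=20 D=0 ZF=0 PC=4
Step 21: PC=4 exec 'SUB A, 1'. After: A=0 B=-10 C=20 D=0 ZF=1 PC=5
Step 22: PC=5 exec 'JNZ 2'. After: A=0 B=-10 C=20 D=0 ZF=1 PC=6
Step 23: PC=6 exec 'ADD B, 6'. After: A=0 B=-4 C=20 D=0 ZF=0 PC=7
Step 24: PC=7 exec 'ADD D, 1'. After: A=0 B=-4 C=20 D=1 ZF=0 PC=8
Step 25: PC=8 exec 'ADD A, 5'. After: A=5 B=-4 C=20 D=1 ZF=0 PC=9
Step 26: PC=9 exec 'HALT'. After: A=5 B=-4 C=20 D=1 ZF=0 PC=9 HALTED
Total instructions executed: 26

Answer: 26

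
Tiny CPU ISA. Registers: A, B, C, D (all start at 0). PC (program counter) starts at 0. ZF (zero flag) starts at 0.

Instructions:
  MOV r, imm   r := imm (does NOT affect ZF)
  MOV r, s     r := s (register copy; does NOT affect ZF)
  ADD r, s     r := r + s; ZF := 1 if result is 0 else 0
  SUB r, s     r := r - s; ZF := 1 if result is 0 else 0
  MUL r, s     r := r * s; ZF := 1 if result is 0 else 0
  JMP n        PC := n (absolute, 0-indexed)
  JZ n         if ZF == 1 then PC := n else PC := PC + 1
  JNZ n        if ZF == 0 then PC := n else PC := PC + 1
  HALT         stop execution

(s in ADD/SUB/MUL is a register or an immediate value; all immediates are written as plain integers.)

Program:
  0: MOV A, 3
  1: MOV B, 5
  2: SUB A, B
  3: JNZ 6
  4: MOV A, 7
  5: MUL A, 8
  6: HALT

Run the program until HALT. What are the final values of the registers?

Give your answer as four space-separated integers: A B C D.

Answer: -2 5 0 0

Derivation:
Step 1: PC=0 exec 'MOV A, 3'. After: A=3 B=0 C=0 D=0 ZF=0 PC=1
Step 2: PC=1 exec 'MOV B, 5'. After: A=3 B=5 C=0 D=0 ZF=0 PC=2
Step 3: PC=2 exec 'SUB A, B'. After: A=-2 B=5 C=0 D=0 ZF=0 PC=3
Step 4: PC=3 exec 'JNZ 6'. After: A=-2 B=5 C=0 D=0 ZF=0 PC=6
Step 5: PC=6 exec 'HALT'. After: A=-2 B=5 C=0 D=0 ZF=0 PC=6 HALTED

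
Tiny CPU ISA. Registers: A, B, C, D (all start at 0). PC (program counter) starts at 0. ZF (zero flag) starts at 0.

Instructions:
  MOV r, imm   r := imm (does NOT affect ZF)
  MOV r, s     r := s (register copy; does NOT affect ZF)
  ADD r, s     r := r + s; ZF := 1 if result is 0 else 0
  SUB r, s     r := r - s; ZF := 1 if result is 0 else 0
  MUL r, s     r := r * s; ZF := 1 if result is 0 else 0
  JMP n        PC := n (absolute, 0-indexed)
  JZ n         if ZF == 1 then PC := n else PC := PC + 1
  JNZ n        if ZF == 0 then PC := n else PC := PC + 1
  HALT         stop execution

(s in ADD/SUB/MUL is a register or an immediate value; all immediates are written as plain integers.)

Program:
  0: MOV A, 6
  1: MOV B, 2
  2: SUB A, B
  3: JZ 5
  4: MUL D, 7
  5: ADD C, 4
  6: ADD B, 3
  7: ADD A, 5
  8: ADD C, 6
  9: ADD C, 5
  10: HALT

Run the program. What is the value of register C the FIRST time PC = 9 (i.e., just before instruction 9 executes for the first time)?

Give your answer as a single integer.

Step 1: PC=0 exec 'MOV A, 6'. After: A=6 B=0 C=0 D=0 ZF=0 PC=1
Step 2: PC=1 exec 'MOV B, 2'. After: A=6 B=2 C=0 D=0 ZF=0 PC=2
Step 3: PC=2 exec 'SUB A, B'. After: A=4 B=2 C=0 D=0 ZF=0 PC=3
Step 4: PC=3 exec 'JZ 5'. After: A=4 B=2 C=0 D=0 ZF=0 PC=4
Step 5: PC=4 exec 'MUL D, 7'. After: A=4 B=2 C=0 D=0 ZF=1 PC=5
Step 6: PC=5 exec 'ADD C, 4'. After: A=4 B=2 C=4 D=0 ZF=0 PC=6
Step 7: PC=6 exec 'ADD B, 3'. After: A=4 B=5 C=4 D=0 ZF=0 PC=7
Step 8: PC=7 exec 'ADD A, 5'. After: A=9 B=5 C=4 D=0 ZF=0 PC=8
Step 9: PC=8 exec 'ADD C, 6'. After: A=9 B=5 C=10 D=0 ZF=0 PC=9
First time PC=9: C=10

10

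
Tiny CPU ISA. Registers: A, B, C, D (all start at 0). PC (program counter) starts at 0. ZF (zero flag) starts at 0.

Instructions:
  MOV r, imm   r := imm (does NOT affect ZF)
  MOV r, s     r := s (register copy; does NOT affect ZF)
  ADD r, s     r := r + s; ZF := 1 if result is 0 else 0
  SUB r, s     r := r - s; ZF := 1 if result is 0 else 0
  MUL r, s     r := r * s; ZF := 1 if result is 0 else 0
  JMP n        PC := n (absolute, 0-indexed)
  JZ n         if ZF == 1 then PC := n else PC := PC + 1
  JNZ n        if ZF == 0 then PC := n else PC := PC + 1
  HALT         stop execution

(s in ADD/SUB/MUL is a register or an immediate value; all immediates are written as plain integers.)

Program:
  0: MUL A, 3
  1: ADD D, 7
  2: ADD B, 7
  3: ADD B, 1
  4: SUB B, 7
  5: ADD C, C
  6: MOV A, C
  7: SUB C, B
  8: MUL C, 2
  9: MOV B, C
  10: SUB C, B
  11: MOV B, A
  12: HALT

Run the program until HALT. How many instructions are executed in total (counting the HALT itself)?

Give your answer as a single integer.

Answer: 13

Derivation:
Step 1: PC=0 exec 'MUL A, 3'. After: A=0 B=0 C=0 D=0 ZF=1 PC=1
Step 2: PC=1 exec 'ADD D, 7'. After: A=0 B=0 C=0 D=7 ZF=0 PC=2
Step 3: PC=2 exec 'ADD B, 7'. After: A=0 B=7 C=0 D=7 ZF=0 PC=3
Step 4: PC=3 exec 'ADD B, 1'. After: A=0 B=8 C=0 D=7 ZF=0 PC=4
Step 5: PC=4 exec 'SUB B, 7'. After: A=0 B=1 C=0 D=7 ZF=0 PC=5
Step 6: PC=5 exec 'ADD C, C'. After: A=0 B=1 C=0 D=7 ZF=1 PC=6
Step 7: PC=6 exec 'MOV A, C'. After: A=0 B=1 C=0 D=7 ZF=1 PC=7
Step 8: PC=7 exec 'SUB C, B'. After: A=0 B=1 C=-1 D=7 ZF=0 PC=8
Step 9: PC=8 exec 'MUL C, 2'. After: A=0 B=1 C=-2 D=7 ZF=0 PC=9
Step 10: PC=9 exec 'MOV B, C'. After: A=0 B=-2 C=-2 D=7 ZF=0 PC=10
Step 11: PC=10 exec 'SUB C, B'. After: A=0 B=-2 C=0 D=7 ZF=1 PC=11
Step 12: PC=11 exec 'MOV B, A'. After: A=0 B=0 C=0 D=7 ZF=1 PC=12
Step 13: PC=12 exec 'HALT'. After: A=0 B=0 C=0 D=7 ZF=1 PC=12 HALTED
Total instructions executed: 13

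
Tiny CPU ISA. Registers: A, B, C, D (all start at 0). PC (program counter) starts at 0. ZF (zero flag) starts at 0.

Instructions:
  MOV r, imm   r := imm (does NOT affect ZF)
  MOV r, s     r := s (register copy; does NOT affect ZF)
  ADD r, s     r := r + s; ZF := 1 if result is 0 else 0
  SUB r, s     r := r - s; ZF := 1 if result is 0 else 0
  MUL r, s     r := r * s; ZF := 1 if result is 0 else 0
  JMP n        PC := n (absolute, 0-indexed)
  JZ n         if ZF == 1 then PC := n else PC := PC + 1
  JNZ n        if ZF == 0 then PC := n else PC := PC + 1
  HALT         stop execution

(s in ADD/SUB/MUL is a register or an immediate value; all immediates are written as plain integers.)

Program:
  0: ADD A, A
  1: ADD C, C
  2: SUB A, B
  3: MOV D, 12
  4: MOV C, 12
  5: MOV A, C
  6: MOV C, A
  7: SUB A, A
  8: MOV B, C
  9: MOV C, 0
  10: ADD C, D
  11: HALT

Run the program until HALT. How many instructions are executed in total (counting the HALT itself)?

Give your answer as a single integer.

Step 1: PC=0 exec 'ADD A, A'. After: A=0 B=0 C=0 D=0 ZF=1 PC=1
Step 2: PC=1 exec 'ADD C, C'. After: A=0 B=0 C=0 D=0 ZF=1 PC=2
Step 3: PC=2 exec 'SUB A, B'. After: A=0 B=0 C=0 D=0 ZF=1 PC=3
Step 4: PC=3 exec 'MOV D, 12'. After: A=0 B=0 C=0 D=12 ZF=1 PC=4
Step 5: PC=4 exec 'MOV C, 12'. After: A=0 B=0 C=12 D=12 ZF=1 PC=5
Step 6: PC=5 exec 'MOV A, C'. After: A=12 B=0 C=12 D=12 ZF=1 PC=6
Step 7: PC=6 exec 'MOV C, A'. After: A=12 B=0 C=12 D=12 ZF=1 PC=7
Step 8: PC=7 exec 'SUB A, A'. After: A=0 B=0 C=12 D=12 ZF=1 PC=8
Step 9: PC=8 exec 'MOV B, C'. After: A=0 B=12 C=12 D=12 ZF=1 PC=9
Step 10: PC=9 exec 'MOV C, 0'. After: A=0 B=12 C=0 D=12 ZF=1 PC=10
Step 11: PC=10 exec 'ADD C, D'. After: A=0 B=12 C=12 D=12 ZF=0 PC=11
Step 12: PC=11 exec 'HALT'. After: A=0 B=12 C=12 D=12 ZF=0 PC=11 HALTED
Total instructions executed: 12

Answer: 12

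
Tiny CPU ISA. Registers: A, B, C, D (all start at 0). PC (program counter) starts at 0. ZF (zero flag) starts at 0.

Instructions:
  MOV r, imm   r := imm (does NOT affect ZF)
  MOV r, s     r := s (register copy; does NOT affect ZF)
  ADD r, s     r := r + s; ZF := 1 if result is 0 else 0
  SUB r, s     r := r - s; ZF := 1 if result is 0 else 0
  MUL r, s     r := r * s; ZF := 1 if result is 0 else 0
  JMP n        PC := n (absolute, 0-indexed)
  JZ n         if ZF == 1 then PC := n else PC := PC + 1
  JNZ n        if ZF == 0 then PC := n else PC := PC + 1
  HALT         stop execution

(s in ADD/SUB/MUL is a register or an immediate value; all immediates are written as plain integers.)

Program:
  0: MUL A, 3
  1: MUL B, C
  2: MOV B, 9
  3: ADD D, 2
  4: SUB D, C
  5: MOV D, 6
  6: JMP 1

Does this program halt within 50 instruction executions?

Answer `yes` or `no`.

Answer: no

Derivation:
Step 1: PC=0 exec 'MUL A, 3'. After: A=0 B=0 C=0 D=0 ZF=1 PC=1
Step 2: PC=1 exec 'MUL B, C'. After: A=0 B=0 C=0 D=0 ZF=1 PC=2
Step 3: PC=2 exec 'MOV B, 9'. After: A=0 B=9 C=0 D=0 ZF=1 PC=3
Step 4: PC=3 exec 'ADD D, 2'. After: A=0 B=9 C=0 D=2 ZF=0 PC=4
Step 5: PC=4 exec 'SUB D, C'. After: A=0 B=9 C=0 D=2 ZF=0 PC=5
Step 6: PC=5 exec 'MOV D, 6'. After: A=0 B=9 C=0 D=6 ZF=0 PC=6
Step 7: PC=6 exec 'JMP 1'. After: A=0 B=9 C=0 D=6 ZF=0 PC=1
Step 8: PC=1 exec 'MUL B, C'. After: A=0 B=0 C=0 D=6 ZF=1 PC=2
Step 9: PC=2 exec 'MOV B, 9'. After: A=0 B=9 C=0 D=6 ZF=1 PC=3
Step 10: PC=3 exec 'ADD D, 2'. After: A=0 B=9 C=0 D=8 ZF=0 PC=4
Step 11: PC=4 exec 'SUB D, C'. After: A=0 B=9 C=0 D=8 ZF=0 PC=5
Step 12: PC=5 exec 'MOV D, 6'. After: A=0 B=9 C=0 D=6 ZF=0 PC=6
State after step 12 equals state after step 6: the program is in a cycle of length 6 and will never halt.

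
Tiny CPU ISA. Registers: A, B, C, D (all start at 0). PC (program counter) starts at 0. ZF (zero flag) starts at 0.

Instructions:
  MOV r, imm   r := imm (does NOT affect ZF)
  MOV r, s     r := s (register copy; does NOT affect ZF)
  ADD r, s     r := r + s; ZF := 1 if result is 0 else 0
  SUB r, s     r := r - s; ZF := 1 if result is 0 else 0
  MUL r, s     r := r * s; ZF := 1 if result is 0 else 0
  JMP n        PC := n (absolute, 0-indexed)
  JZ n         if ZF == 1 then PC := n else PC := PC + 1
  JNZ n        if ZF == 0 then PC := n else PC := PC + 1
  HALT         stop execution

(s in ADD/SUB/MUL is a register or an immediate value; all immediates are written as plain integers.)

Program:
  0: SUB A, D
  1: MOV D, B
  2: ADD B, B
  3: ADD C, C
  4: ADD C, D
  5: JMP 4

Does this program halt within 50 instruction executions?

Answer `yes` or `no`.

Answer: no

Derivation:
Step 1: PC=0 exec 'SUB A, D'. After: A=0 B=0 C=0 D=0 ZF=1 PC=1
Step 2: PC=1 exec 'MOV D, B'. After: A=0 B=0 C=0 D=0 ZF=1 PC=2
Step 3: PC=2 exec 'ADD B, B'. After: A=0 B=0 C=0 D=0 ZF=1 PC=3
Step 4: PC=3 exec 'ADD C, C'. After: A=0 B=0 C=0 D=0 ZF=1 PC=4
Step 5: PC=4 exec 'ADD C, D'. After: A=0 B=0 C=0 D=0 ZF=1 PC=5
Step 6: PC=5 exec 'JMP 4'. After: A=0 B=0 C=0 D=0 ZF=1 PC=4
State after step 6 equals state after step 4: the program is in a cycle of length 2 and will never halt.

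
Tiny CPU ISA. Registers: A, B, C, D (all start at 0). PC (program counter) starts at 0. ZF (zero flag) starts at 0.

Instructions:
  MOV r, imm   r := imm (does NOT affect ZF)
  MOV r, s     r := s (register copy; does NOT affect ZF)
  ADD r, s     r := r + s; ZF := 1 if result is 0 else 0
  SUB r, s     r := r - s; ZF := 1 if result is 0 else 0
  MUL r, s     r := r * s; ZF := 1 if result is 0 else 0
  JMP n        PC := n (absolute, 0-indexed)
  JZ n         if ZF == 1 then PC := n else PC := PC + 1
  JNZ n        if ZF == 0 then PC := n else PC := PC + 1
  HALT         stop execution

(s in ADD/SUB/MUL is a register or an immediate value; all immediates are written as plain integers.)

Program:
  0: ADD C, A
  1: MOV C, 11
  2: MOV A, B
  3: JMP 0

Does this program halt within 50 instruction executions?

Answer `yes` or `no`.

Answer: no

Derivation:
Step 1: PC=0 exec 'ADD C, A'. After: A=0 B=0 C=0 D=0 ZF=1 PC=1
Step 2: PC=1 exec 'MOV C, 11'. After: A=0 B=0 C=11 D=0 ZF=1 PC=2
Step 3: PC=2 exec 'MOV A, B'. After: A=0 B=0 C=11 D=0 ZF=1 PC=3
Step 4: PC=3 exec 'JMP 0'. After: A=0 B=0 C=11 D=0 ZF=1 PC=0
Step 5: PC=0 exec 'ADD C, A'. After: A=0 B=0 C=11 D=0 ZF=0 PC=1
Step 6: PC=1 exec 'MOV C, 11'. After: A=0 B=0 C=11 D=0 ZF=0 PC=2
Step 7: PC=2 exec 'MOV A, B'. After: A=0 B=0 C=11 D=0 ZF=0 PC=3
Step 8: PC=3 exec 'JMP 0'. After: A=0 B=0 C=11 D=0 ZF=0 PC=0
Step 9: PC=0 exec 'ADD C, A'. After: A=0 B=0 C=11 D=0 ZF=0 PC=1
State after step 9 equals state after step 5: the program is in a cycle of length 4 and will never halt.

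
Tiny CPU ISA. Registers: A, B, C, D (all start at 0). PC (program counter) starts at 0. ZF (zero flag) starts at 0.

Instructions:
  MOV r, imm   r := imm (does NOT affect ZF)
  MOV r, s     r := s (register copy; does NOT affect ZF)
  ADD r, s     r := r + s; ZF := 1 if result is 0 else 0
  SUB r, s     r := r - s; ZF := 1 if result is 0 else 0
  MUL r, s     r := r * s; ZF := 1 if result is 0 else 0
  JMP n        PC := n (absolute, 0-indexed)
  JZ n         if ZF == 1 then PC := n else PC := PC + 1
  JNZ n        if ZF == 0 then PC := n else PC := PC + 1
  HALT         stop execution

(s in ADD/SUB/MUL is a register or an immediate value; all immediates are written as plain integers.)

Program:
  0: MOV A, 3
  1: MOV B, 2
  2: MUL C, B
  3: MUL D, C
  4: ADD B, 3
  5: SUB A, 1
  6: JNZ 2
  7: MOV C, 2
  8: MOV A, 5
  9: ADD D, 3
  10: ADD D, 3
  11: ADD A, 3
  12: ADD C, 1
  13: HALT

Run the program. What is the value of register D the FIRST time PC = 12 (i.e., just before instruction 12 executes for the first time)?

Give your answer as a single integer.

Step 1: PC=0 exec 'MOV A, 3'. After: A=3 B=0 C=0 D=0 ZF=0 PC=1
Step 2: PC=1 exec 'MOV B, 2'. After: A=3 B=2 C=0 D=0 ZF=0 PC=2
Step 3: PC=2 exec 'MUL C, B'. After: A=3 B=2 C=0 D=0 ZF=1 PC=3
Step 4: PC=3 exec 'MUL D, C'. After: A=3 B=2 C=0 D=0 ZF=1 PC=4
Step 5: PC=4 exec 'ADD B, 3'. After: A=3 B=5 C=0 D=0 ZF=0 PC=5
Step 6: PC=5 exec 'SUB A, 1'. After: A=2 B=5 C=0 D=0 ZF=0 PC=6
Step 7: PC=6 exec 'JNZ 2'. After: A=2 B=5 C=0 D=0 ZF=0 PC=2
Step 8: PC=2 exec 'MUL C, B'. After: A=2 B=5 C=0 D=0 ZF=1 PC=3
Step 9: PC=3 exec 'MUL D, C'. After: A=2 B=5 C=0 D=0 ZF=1 PC=4
Step 10: PC=4 exec 'ADD B, 3'. After: A=2 B=8 C=0 D=0 ZF=0 PC=5
Step 11: PC=5 exec 'SUB A, 1'. After: A=1 B=8 C=0 D=0 ZF=0 PC=6
Step 12: PC=6 exec 'JNZ 2'. After: A=1 B=8 C=0 D=0 ZF=0 PC=2
Step 13: PC=2 exec 'MUL C, B'. After: A=1 B=8 C=0 D=0 ZF=1 PC=3
Step 14: PC=3 exec 'MUL D, C'. After: A=1 B=8 C=0 D=0 ZF=1 PC=4
Step 15: PC=4 exec 'ADD B, 3'. After: A=1 B=11 C=0 D=0 ZF=0 PC=5
Step 16: PC=5 exec 'SUB A, 1'. After: A=0 B=11 C=0 D=0 ZF=1 PC=6
Step 17: PC=6 exec 'JNZ 2'. After: A=0 B=11 C=0 D=0 ZF=1 PC=7
Step 18: PC=7 exec 'MOV C, 2'. After: A=0 B=11 C=2 D=0 ZF=1 PC=8
Step 19: PC=8 exec 'MOV A, 5'. After: A=5 B=11 C=2 D=0 ZF=1 PC=9
Step 20: PC=9 exec 'ADD D, 3'. After: A=5 B=11 C=2 D=3 ZF=0 PC=10
Step 21: PC=10 exec 'ADD D, 3'. After: A=5 B=11 C=2 D=6 ZF=0 PC=11
Step 22: PC=11 exec 'ADD A, 3'. After: A=8 B=11 C=2 D=6 ZF=0 PC=12
First time PC=12: D=6

6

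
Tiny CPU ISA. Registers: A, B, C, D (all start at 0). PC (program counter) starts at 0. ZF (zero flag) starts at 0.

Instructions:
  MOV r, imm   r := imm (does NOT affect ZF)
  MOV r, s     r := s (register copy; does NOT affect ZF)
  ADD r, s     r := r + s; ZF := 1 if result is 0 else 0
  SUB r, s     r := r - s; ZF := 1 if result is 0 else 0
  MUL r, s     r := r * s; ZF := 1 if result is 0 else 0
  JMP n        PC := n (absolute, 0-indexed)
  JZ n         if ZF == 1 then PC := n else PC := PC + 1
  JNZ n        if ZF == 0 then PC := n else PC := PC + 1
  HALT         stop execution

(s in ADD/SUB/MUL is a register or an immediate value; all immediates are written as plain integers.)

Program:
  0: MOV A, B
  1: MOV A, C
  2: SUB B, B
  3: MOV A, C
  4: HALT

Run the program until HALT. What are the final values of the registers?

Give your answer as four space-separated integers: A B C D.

Answer: 0 0 0 0

Derivation:
Step 1: PC=0 exec 'MOV A, B'. After: A=0 B=0 C=0 D=0 ZF=0 PC=1
Step 2: PC=1 exec 'MOV A, C'. After: A=0 B=0 C=0 D=0 ZF=0 PC=2
Step 3: PC=2 exec 'SUB B, B'. After: A=0 B=0 C=0 D=0 ZF=1 PC=3
Step 4: PC=3 exec 'MOV A, C'. After: A=0 B=0 C=0 D=0 ZF=1 PC=4
Step 5: PC=4 exec 'HALT'. After: A=0 B=0 C=0 D=0 ZF=1 PC=4 HALTED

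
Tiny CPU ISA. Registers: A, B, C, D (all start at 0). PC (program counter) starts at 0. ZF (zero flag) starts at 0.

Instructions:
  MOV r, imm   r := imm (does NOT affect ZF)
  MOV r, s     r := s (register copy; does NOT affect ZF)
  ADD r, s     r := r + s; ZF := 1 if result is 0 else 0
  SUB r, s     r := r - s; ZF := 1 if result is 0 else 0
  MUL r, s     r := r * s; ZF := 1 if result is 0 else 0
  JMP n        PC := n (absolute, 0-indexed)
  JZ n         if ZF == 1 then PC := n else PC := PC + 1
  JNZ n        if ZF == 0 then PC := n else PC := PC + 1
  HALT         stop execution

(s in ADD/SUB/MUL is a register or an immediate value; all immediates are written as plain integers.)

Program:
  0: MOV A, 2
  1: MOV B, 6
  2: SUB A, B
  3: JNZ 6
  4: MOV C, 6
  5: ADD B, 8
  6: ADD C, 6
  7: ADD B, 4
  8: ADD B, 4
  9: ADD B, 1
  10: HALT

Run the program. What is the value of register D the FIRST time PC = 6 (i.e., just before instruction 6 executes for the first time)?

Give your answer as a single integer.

Step 1: PC=0 exec 'MOV A, 2'. After: A=2 B=0 C=0 D=0 ZF=0 PC=1
Step 2: PC=1 exec 'MOV B, 6'. After: A=2 B=6 C=0 D=0 ZF=0 PC=2
Step 3: PC=2 exec 'SUB A, B'. After: A=-4 B=6 C=0 D=0 ZF=0 PC=3
Step 4: PC=3 exec 'JNZ 6'. After: A=-4 B=6 C=0 D=0 ZF=0 PC=6
First time PC=6: D=0

0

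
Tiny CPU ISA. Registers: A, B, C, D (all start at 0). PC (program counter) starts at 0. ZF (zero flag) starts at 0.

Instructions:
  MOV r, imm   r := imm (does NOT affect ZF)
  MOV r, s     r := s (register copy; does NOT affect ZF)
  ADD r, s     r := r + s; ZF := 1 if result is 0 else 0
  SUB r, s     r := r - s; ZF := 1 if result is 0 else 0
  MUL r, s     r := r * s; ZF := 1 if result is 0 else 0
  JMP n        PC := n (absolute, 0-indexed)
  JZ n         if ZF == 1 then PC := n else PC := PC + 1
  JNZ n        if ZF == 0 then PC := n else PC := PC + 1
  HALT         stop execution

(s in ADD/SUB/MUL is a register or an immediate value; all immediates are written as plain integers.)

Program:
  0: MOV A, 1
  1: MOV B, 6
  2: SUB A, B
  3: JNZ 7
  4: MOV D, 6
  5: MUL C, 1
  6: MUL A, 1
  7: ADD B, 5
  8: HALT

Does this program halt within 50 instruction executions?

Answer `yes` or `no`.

Answer: yes

Derivation:
Step 1: PC=0 exec 'MOV A, 1'. After: A=1 B=0 C=0 D=0 ZF=0 PC=1
Step 2: PC=1 exec 'MOV B, 6'. After: A=1 B=6 C=0 D=0 ZF=0 PC=2
Step 3: PC=2 exec 'SUB A, B'. After: A=-5 B=6 C=0 D=0 ZF=0 PC=3
Step 4: PC=3 exec 'JNZ 7'. After: A=-5 B=6 C=0 D=0 ZF=0 PC=7
Step 5: PC=7 exec 'ADD B, 5'. After: A=-5 B=11 C=0 D=0 ZF=0 PC=8
Step 6: PC=8 exec 'HALT'. After: A=-5 B=11 C=0 D=0 ZF=0 PC=8 HALTED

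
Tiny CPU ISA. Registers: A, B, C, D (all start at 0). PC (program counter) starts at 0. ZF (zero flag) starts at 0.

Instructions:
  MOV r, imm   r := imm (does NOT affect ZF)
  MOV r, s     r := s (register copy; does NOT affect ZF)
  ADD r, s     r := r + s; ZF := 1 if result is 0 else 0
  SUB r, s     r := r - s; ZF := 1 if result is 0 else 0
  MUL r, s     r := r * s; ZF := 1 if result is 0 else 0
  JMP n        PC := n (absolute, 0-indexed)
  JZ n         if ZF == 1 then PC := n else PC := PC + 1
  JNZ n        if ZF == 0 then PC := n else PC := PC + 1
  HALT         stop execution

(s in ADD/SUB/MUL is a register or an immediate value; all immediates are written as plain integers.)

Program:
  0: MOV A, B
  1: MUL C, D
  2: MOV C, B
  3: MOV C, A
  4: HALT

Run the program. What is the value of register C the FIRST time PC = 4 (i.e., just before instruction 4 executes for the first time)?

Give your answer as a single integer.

Step 1: PC=0 exec 'MOV A, B'. After: A=0 B=0 C=0 D=0 ZF=0 PC=1
Step 2: PC=1 exec 'MUL C, D'. After: A=0 B=0 C=0 D=0 ZF=1 PC=2
Step 3: PC=2 exec 'MOV C, B'. After: A=0 B=0 C=0 D=0 ZF=1 PC=3
Step 4: PC=3 exec 'MOV C, A'. After: A=0 B=0 C=0 D=0 ZF=1 PC=4
First time PC=4: C=0

0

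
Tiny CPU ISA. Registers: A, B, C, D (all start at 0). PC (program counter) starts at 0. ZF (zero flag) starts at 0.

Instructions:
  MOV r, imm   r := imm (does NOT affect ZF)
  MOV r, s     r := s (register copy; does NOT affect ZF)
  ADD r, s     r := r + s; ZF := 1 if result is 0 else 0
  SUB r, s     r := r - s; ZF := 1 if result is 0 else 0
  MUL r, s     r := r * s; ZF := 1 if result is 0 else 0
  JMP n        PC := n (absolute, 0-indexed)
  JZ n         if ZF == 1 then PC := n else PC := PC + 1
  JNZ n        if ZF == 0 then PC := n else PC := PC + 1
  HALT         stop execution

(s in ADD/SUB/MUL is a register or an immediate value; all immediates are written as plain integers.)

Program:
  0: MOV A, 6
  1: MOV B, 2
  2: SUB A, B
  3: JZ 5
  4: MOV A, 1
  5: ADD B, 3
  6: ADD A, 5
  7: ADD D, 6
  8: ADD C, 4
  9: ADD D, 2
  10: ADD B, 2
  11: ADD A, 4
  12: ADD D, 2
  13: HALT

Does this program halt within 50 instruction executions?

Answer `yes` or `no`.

Answer: yes

Derivation:
Step 1: PC=0 exec 'MOV A, 6'. After: A=6 B=0 C=0 D=0 ZF=0 PC=1
Step 2: PC=1 exec 'MOV B, 2'. After: A=6 B=2 C=0 D=0 ZF=0 PC=2
Step 3: PC=2 exec 'SUB A, B'. After: A=4 B=2 C=0 D=0 ZF=0 PC=3
Step 4: PC=3 exec 'JZ 5'. After: A=4 B=2 C=0 D=0 ZF=0 PC=4
Step 5: PC=4 exec 'MOV A, 1'. After: A=1 B=2 C=0 D=0 ZF=0 PC=5
Step 6: PC=5 exec 'ADD B, 3'. After: A=1 B=5 C=0 D=0 ZF=0 PC=6
Step 7: PC=6 exec 'ADD A, 5'. After: A=6 B=5 C=0 D=0 ZF=0 PC=7
Step 8: PC=7 exec 'ADD D, 6'. After: A=6 B=5 C=0 D=6 ZF=0 PC=8
Step 9: PC=8 exec 'ADD C, 4'. After: A=6 B=5 C=4 D=6 ZF=0 PC=9
Step 10: PC=9 exec 'ADD D, 2'. After: A=6 B=5 C=4 D=8 ZF=0 PC=10
Step 11: PC=10 exec 'ADD B, 2'. After: A=6 B=7 C=4 D=8 ZF=0 PC=11
Step 12: PC=11 exec 'ADD A, 4'. After: A=10 B=7 C=4 D=8 ZF=0 PC=12
Step 13: PC=12 exec 'ADD D, 2'. After: A=10 B=7 C=4 D=10 ZF=0 PC=13
Step 14: PC=13 exec 'HALT'. After: A=10 B=7 C=4 D=10 ZF=0 PC=13 HALTED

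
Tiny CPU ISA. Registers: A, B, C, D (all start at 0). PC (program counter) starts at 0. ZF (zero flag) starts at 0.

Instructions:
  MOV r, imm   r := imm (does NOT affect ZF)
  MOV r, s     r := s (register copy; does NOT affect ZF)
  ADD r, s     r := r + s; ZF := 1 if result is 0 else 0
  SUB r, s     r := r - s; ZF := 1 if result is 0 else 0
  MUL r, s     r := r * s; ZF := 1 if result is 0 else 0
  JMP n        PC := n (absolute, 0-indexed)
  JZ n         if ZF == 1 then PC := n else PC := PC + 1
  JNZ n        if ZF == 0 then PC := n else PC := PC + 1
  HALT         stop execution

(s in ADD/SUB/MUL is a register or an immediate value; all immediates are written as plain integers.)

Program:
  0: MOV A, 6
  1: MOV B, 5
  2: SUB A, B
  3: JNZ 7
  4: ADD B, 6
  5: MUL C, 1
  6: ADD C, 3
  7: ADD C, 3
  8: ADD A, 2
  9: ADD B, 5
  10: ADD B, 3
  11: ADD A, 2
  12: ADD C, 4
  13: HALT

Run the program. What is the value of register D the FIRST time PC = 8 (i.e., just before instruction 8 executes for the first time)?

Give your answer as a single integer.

Step 1: PC=0 exec 'MOV A, 6'. After: A=6 B=0 C=0 D=0 ZF=0 PC=1
Step 2: PC=1 exec 'MOV B, 5'. After: A=6 B=5 C=0 D=0 ZF=0 PC=2
Step 3: PC=2 exec 'SUB A, B'. After: A=1 B=5 C=0 D=0 ZF=0 PC=3
Step 4: PC=3 exec 'JNZ 7'. After: A=1 B=5 C=0 D=0 ZF=0 PC=7
Step 5: PC=7 exec 'ADD C, 3'. After: A=1 B=5 C=3 D=0 ZF=0 PC=8
First time PC=8: D=0

0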